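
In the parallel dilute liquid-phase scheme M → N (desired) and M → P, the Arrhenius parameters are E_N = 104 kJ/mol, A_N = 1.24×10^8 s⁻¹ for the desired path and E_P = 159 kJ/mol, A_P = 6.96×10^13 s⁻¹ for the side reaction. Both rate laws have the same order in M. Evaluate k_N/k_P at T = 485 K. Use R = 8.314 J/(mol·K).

1.49

Since both paths have the same order in M, the concentration cancels and S_{N/P} = k_N/k_P = (A_N/A_P)·exp[(E_P−E_N)/(RT)].
(E_P−E_N)/(RT) = (159−104)×10³/(8.314×485) = 55000/4032 = 13.64.
k_N/k_P = (1.24×10^8/6.96×10^13)·exp(13.64) = 1.782×10^-6 × 8.389×10^5 = 1.49.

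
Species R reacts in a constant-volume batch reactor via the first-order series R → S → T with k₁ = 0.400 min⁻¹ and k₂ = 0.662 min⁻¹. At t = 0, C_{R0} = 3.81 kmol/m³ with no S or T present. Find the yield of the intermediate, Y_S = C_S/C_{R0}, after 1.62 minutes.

0.276

For first-order series with pure R initially, C_S(t) = k₁C_{R0}/(k₂−k₁)·(e^(−k₁t) − e^(−k₂t)).
e^(−k₁t) = e^(−0.400×1.62) = e^(−0.6480) = 0.5231; e^(−k₂t) = e^(−1.072) = 0.3422.
C_S = 0.400×3.81/(0.662−0.400) × (0.5231−0.3422) = 5.817×0.1809 = 1.052 kmol/m³.
Y_S = C_S/C_{R0} = 1.052/3.81 = 0.276.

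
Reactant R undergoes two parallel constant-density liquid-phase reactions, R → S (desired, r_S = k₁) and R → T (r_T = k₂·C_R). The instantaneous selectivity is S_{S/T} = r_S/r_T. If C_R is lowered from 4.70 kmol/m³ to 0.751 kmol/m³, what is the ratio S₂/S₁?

6.26

S_{S/T} = (k₁/k₂)·C_R⁻¹, so S₂/S₁ = (C_{R,2}/C_{R,1})⁻¹.
= 4.70/0.751 = 6.26.
Selectivity toward S rises as C_R falls — low-concentration operation is favoured.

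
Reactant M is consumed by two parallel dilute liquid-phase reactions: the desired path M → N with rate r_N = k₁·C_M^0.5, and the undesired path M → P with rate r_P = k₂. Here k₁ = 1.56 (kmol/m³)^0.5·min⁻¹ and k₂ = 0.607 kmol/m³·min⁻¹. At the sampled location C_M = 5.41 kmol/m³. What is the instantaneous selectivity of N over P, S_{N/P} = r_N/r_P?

5.98

S_{N/P} = r_N/r_P = (k₁·C_M^0.5)/(k₂) = (k₁/k₂)·C_M^0.5.
= (1.56×5.410^0.5) / (0.607) = 3.628/0.6070 = 5.98.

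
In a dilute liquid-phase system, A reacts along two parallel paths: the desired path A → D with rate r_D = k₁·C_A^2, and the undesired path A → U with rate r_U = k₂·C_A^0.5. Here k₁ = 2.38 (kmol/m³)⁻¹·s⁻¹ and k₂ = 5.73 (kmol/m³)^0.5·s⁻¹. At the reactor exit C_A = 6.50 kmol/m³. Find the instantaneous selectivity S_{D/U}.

6.88

S_{D/U} = r_D/r_U = (k₁·C_A^2)/(k₂·C_A^0.5) = (k₁/k₂)·C_A^1.5.
= (2.38×6.500^2) / (5.73×6.500^0.5) = 100.6/14.61 = 6.88.
Since the desired path is higher order in A, keeping C_A high (PFR or concentrated feed) favours D.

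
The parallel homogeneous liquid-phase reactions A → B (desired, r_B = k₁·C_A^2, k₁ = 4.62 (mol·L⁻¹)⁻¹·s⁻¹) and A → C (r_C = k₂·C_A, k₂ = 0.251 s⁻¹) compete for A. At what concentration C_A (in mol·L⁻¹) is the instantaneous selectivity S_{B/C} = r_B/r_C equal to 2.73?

S_{B/C} = (k₁/k₂)·C_A ⇒ C_A = S·k₂/k₁.
= 2.73×0.251/4.62 = 0.148 mol·L⁻¹.

0.148 mol·L⁻¹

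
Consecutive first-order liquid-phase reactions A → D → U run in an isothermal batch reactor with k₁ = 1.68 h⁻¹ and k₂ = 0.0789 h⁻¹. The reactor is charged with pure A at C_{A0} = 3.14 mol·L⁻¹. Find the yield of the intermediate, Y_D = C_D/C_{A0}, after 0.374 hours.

0.459

The intermediate concentration in a first-order A→B→C sequence is C_D = k₁C_{A0}(e^(−k₁t) − e^(−k₂t))/(k₂−k₁).
e^(−k₁t) = e^(−1.68×0.374) = e^(−0.6283) = 0.5335; e^(−k₂t) = e^(−0.02951) = 0.9709.
C_D = 1.68×3.14/(0.0789−1.68) × (0.5335−0.9709) = (-3.295)×(-0.4374) = 1.441 mol·L⁻¹.
Y_D = C_D/C_{A0} = 1.441/3.14 = 0.459.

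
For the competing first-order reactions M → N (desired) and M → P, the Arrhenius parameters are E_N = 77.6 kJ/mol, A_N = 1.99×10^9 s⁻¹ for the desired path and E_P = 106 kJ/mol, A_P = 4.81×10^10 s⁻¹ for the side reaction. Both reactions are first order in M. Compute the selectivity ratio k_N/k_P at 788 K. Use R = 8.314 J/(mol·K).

With equal orders, S_{N/P} = k_N/k_P = (A_N/A_P)·exp[(E_P−E_N)/(RT)].
(E_P−E_N)/(RT) = (106−77.6)×10³/(8.314×788) = 28400/6551 = 4.335.
k_N/k_P = (1.99×10^9/4.81×10^10)·exp(4.335) = 0.04137 × 76.32 = 3.16.
Since E_N < E_P, lowering the temperature improves selectivity toward N.

3.16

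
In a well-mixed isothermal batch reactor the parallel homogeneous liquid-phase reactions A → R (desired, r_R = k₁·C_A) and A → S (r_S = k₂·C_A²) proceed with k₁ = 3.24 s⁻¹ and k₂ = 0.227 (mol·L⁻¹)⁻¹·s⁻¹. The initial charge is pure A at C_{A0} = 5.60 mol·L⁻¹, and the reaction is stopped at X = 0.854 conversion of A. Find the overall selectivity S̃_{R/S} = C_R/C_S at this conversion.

C_A = C_{A0}(1−X) = 0.8176 mol·L⁻¹.
Along a PFR/batch, dC_R/dC_A = −r_R/(r_R+r_S) = −k₁/(k₁+k₂·C_A).
Integrating from C_{A0} to C_A: C_R = (3.24/0.227)·ln[(3.24+0.227·5.60)/(3.24+0.227·0.818)] = 14.27·ln(4.511/3.426) = 3.929 mol·L⁻¹.
C_S = (C_{A0}−C_A)−C_R = 0.8532 mol·L⁻¹; S̃_{R/S} = 3.929/0.8532 = 4.61.

4.61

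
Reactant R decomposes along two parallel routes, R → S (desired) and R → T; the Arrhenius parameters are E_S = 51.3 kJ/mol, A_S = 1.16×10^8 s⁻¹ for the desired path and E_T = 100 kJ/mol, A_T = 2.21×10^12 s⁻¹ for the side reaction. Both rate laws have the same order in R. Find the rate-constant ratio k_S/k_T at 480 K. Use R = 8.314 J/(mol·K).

10.5

Since both paths have the same order in R, the concentration cancels and S_{S/T} = k_S/k_T = (A_S/A_T)·exp[(E_T−E_S)/(RT)].
(E_T−E_S)/(RT) = (100−51.3)×10³/(8.314×480) = 48700/3991 = 12.20.
k_S/k_T = (1.16×10^8/2.21×10^12)·exp(12.20) = 5.249×10^-5 × 1.994×10^5 = 10.5.
Since E_S < E_T, lowering the temperature improves selectivity toward S.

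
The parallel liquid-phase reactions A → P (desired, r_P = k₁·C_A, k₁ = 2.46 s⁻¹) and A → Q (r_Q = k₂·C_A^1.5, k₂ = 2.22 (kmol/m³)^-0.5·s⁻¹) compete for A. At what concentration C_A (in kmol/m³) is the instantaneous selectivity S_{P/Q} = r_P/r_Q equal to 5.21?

S_{P/Q} = (k₁/k₂)·C_A^-0.5 ⇒ C_A = (S·k₂/k₁)^(-2).
= (5.21×2.22/2.46)^(-2) = (4.702)^(-2) = 0.0452 kmol/m³.

0.0452 kmol/m³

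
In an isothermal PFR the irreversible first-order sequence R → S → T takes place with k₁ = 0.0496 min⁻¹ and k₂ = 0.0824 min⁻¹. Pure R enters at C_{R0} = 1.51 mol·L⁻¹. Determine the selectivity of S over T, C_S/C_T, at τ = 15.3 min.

Solving the coupled first-order balances gives C_S(τ) = [k₁/(k₂−k₁)]·C_{R0}·(e^(−k₁τ) − e^(−k₂τ)).
e^(−k₁τ) = e^(−0.0496×15.3) = e^(−0.7589) = 0.4682; e^(−k₂τ) = e^(−1.261) = 0.2834.
C_S = 0.0496×1.51/(0.0824−0.0496) × (0.4682−0.2834) = 2.283×0.1847 = 0.4218 mol·L⁻¹.
C_R = C_{R0}e^(−k₁τ) = 0.7070 mol·L⁻¹, so C_T = C_{R0}−C_R−C_S = 0.3812 mol·L⁻¹; C_S/C_T = 1.11.

1.11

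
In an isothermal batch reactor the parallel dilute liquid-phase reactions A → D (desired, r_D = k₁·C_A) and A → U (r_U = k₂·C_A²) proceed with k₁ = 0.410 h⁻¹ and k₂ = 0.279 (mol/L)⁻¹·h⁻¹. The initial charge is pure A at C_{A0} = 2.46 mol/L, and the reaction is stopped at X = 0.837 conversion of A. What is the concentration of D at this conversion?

1.09 mol/L

C_A = C_{A0}(1−X) = 0.4010 mol/L.
Along a PFR/batch, dC_D/dC_A = −r_D/(r_D+r_U) = −k₁/(k₁+k₂·C_A).
Integrating from C_{A0} to C_A: C_D = (0.410/0.279)·ln[(0.410+0.279·2.46)/(0.410+0.279·0.401)] = 1.470·ln(1.096/0.5219) = 1.091 mol/L.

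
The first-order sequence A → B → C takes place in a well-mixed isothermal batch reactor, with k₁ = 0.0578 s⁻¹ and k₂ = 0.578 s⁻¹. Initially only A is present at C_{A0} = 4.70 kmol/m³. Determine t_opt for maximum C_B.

The intermediate peaks when r₁ = r₂, i.e. k₁e^(−k₁t) = k₂e^(−k₂t), giving t_opt = ln(k₂/k₁)/(k₂−k₁).
= ln(0.578/0.0578)/(0.578−0.0578) = ln(10.00)/0.5202 = 2.303/0.5202 = 4.43 s.

4.43 s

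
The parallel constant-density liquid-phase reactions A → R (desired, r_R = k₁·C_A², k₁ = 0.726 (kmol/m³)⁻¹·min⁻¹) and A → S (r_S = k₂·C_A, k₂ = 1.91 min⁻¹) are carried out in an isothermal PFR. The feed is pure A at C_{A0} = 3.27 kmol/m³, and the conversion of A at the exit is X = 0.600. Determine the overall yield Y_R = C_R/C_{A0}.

0.275

C_A = C_{A0}(1−X) = 1.308 kmol/m³.
Along a PFR/batch, dC_S/dC_A = −r_S/(r_R+r_S) = −k₂/(k₂+k₁·C_A).
Integrating from C_{A0} to C_A: C_S = (1.91/0.726)·ln[(1.91+0.726·3.27)/(1.91+0.726·1.31)] = 2.631·ln(4.284/2.860) = 1.063 kmol/m³.
Then C_R = (C_{A0}−C_A) − C_S = 1.962 − 1.063 = 0.8986 kmol/m³.
Y_R = C_R/C_{A0} = 0.8986/3.27 = 0.275.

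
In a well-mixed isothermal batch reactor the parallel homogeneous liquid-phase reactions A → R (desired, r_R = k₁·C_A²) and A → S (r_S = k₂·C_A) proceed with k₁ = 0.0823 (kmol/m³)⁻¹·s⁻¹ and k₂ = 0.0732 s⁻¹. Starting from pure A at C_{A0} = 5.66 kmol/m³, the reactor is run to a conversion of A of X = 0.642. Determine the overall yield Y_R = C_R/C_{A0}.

0.515

C_A = C_{A0}(1−X) = 2.026 kmol/m³.
Along a PFR/batch, dC_S/dC_A = −r_S/(r_R+r_S) = −k₂/(k₂+k₁·C_A).
Integrating from C_{A0} to C_A: C_S = (0.0732/0.0823)·ln[(0.0732+0.0823·5.66)/(0.0732+0.0823·2.03)] = 0.8894·ln(0.5390/0.2400) = 0.7198 kmol/m³.
Then C_R = (C_{A0}−C_A) − C_S = 3.634 − 0.7198 = 2.914 kmol/m³.
Y_R = C_R/C_{A0} = 2.914/5.66 = 0.515.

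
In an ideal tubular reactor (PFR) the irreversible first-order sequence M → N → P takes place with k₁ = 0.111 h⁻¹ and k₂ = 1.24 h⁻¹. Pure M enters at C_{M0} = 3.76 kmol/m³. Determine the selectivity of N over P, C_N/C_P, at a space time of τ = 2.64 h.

For first-order series with pure M initially, C_N(τ) = k₁C_{M0}/(k₂−k₁)·(e^(−k₁τ) − e^(−k₂τ)).
e^(−k₁τ) = e^(−0.111×2.64) = e^(−0.2930) = 0.7460; e^(−k₂τ) = e^(−3.274) = 0.03787.
C_N = 0.111×3.76/(1.24−0.111) × (0.7460−0.03787) = 0.3697×0.7081 = 0.2618 kmol/m³.
C_M = C_{M0}e^(−k₁τ) = 2.805 kmol/m³, so C_P = C_{M0}−C_M−C_N = 0.6933 kmol/m³; C_N/C_P = 0.378.

0.378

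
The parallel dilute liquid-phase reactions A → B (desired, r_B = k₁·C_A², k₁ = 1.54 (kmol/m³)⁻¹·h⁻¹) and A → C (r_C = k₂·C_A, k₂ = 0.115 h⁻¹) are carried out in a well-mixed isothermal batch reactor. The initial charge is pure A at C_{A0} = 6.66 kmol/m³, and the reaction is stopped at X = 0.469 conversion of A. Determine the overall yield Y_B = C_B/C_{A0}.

0.462

C_A = C_{A0}(1−X) = 3.536 kmol/m³.
Along a PFR/batch, dC_C/dC_A = −r_C/(r_B+r_C) = −k₂/(k₂+k₁·C_A).
Integrating from C_{A0} to C_A: C_C = (0.115/1.54)·ln[(0.115+1.54·6.66)/(0.115+1.54·3.54)] = 0.07468·ln(10.37/5.561) = 0.04654 kmol/m³.
Then C_B = (C_{A0}−C_A) − C_C = 3.124 − 0.04654 = 3.077 kmol/m³.
Y_B = C_B/C_{A0} = 3.077/6.66 = 0.462.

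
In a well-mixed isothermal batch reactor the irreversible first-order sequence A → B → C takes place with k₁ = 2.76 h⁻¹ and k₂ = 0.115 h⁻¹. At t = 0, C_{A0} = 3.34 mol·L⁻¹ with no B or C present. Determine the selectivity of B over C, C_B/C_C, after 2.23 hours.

4.18

For first-order series with pure A initially, C_B(t) = k₁C_{A0}/(k₂−k₁)·(e^(−k₁t) − e^(−k₂t)).
e^(−k₁t) = e^(−2.76×2.23) = e^(−6.155) = 0.002123; e^(−k₂t) = e^(−0.2565) = 0.7738.
C_B = 2.76×3.34/(0.115−2.76) × (0.002123−0.7738) = (-3.485)×(-0.7717) = 2.689 mol·L⁻¹.
C_A = C_{A0}e^(−k₁t) = 0.007092 mol·L⁻¹, so C_C = C_{A0}−C_A−C_B = 0.6435 mol·L⁻¹; C_B/C_C = 4.18.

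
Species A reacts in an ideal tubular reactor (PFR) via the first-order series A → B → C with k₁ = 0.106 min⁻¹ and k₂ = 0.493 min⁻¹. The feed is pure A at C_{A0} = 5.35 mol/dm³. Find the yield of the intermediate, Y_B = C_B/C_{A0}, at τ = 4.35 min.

0.141

Solving the coupled first-order balances gives C_B(τ) = [k₁/(k₂−k₁)]·C_{A0}·(e^(−k₁τ) − e^(−k₂τ)).
e^(−k₁τ) = e^(−0.106×4.35) = e^(−0.4611) = 0.6306; e^(−k₂τ) = e^(−2.145) = 0.1171.
C_B = 0.106×5.35/(0.493−0.106) × (0.6306−0.1171) = 1.465×0.5135 = 0.7524 mol/dm³.
Y_B = C_B/C_{A0} = 0.7524/5.35 = 0.141.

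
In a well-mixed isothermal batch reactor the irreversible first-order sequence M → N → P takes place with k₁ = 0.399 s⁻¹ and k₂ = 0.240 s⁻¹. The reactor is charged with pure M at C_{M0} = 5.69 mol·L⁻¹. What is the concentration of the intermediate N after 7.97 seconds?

1.51 mol·L⁻¹

The intermediate concentration in a first-order A→B→C sequence is C_N = k₁C_{M0}(e^(−k₁t) − e^(−k₂t))/(k₂−k₁).
e^(−k₁t) = e^(−0.399×7.97) = e^(−3.180) = 0.04158; e^(−k₂t) = e^(−1.913) = 0.1477.
C_N = 0.399×5.69/(0.240−0.399) × (0.04158−0.1477) = (-14.28)×(-0.1061) = 1.515 mol·L⁻¹.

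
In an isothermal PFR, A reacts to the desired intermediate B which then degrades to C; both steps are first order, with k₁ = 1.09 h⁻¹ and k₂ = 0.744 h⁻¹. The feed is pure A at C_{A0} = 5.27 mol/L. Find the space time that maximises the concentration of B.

1.10 h

The intermediate peaks when r₁ = r₂, i.e. k₁e^(−k₁τ) = k₂e^(−k₂τ), giving τ_opt = ln(k₂/k₁)/(k₂−k₁).
= ln(0.744/1.09)/(0.744−1.09) = ln(0.6826)/-0.3460 = -0.3819/-0.3460 = 1.10 h.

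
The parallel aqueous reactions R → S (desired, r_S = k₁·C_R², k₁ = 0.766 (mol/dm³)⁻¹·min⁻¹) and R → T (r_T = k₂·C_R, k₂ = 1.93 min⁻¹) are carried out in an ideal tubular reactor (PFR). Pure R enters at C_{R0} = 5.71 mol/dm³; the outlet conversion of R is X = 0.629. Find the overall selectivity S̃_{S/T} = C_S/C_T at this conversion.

1.49

C_R = C_{R0}(1−X) = 2.118 mol/dm³.
Along a PFR/batch, dC_T/dC_R = −r_T/(r_S+r_T) = −k₂/(k₂+k₁·C_R).
Integrating from C_{R0} to C_R: C_T = (1.93/0.766)·ln[(1.93+0.766·5.71)/(1.93+0.766·2.12)] = 2.520·ln(6.304/3.553) = 1.445 mol/dm³.
Then C_S = (C_{R0}−C_R) − C_T = 3.592 − 1.445 = 2.147 mol/dm³.
S̃_{S/T} = C_S/C_T = 2.147/1.445 = 1.49.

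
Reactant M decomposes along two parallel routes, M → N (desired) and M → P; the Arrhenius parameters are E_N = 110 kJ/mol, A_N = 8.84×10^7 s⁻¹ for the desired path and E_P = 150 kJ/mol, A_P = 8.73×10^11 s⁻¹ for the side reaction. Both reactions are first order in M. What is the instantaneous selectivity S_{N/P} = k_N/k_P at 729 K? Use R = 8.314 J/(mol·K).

0.0744

Since both paths have the same order in M, the concentration cancels and S_{N/P} = k_N/k_P = (A_N/A_P)·exp[(E_P−E_N)/(RT)].
(E_P−E_N)/(RT) = (150−110)×10³/(8.314×729) = 40000/6061 = 6.600.
k_N/k_P = (8.84×10^7/8.73×10^11)·exp(6.600) = 1.013×10^-4 × 734.9 = 0.0744.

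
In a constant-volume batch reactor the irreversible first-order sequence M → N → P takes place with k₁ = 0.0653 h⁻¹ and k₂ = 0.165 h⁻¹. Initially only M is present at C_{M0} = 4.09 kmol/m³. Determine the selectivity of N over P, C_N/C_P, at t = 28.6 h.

0.127

The intermediate concentration in a first-order A→B→C sequence is C_N = k₁C_{M0}(e^(−k₁t) − e^(−k₂t))/(k₂−k₁).
e^(−k₁t) = e^(−0.0653×28.6) = e^(−1.868) = 0.1545; e^(−k₂t) = e^(−4.719) = 0.008924.
C_N = 0.0653×4.09/(0.165−0.0653) × (0.1545−0.008924) = 2.679×0.1456 = 0.3900 kmol/m³.
C_M = C_{M0}e^(−k₁t) = 0.6319 kmol/m³, so C_P = C_{M0}−C_M−C_N = 3.068 kmol/m³; C_N/C_P = 0.127.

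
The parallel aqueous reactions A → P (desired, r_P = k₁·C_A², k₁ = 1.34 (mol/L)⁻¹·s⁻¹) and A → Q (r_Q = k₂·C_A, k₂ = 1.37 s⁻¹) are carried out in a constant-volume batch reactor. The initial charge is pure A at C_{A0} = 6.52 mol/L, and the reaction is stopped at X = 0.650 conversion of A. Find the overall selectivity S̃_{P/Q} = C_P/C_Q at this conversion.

C_A = C_{A0}(1−X) = 2.282 mol/L.
Along a PFR/batch, dC_Q/dC_A = −r_Q/(r_P+r_Q) = −k₂/(k₂+k₁·C_A).
Integrating from C_{A0} to C_A: C_Q = (1.37/1.34)·ln[(1.37+1.34·6.52)/(1.37+1.34·2.28)] = 1.022·ln(10.11/4.428) = 0.8438 mol/L.
Then C_P = (C_{A0}−C_A) − C_Q = 4.238 − 0.8438 = 3.394 mol/L.
S̃_{P/Q} = C_P/C_Q = 3.394/0.8438 = 4.02.

4.02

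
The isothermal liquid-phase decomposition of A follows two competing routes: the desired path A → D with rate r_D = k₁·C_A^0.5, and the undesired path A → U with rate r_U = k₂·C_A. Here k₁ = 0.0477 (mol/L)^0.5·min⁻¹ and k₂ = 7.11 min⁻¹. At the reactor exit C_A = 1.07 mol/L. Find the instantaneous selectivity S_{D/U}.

S_{D/U} = r_D/r_U = (k₁·C_A^0.5)/(k₂·C_A) = (k₁/k₂)·C_A^-0.5.
= (0.0477×1.070^0.5) / (7.11×1.070) = 0.04934/7.608 = 0.00649.

0.00649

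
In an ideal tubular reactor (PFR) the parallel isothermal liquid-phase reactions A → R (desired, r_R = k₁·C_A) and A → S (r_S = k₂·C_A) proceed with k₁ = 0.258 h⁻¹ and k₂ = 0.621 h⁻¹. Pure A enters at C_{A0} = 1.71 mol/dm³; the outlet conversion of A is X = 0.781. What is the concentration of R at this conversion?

0.392 mol/dm³

C_A = C_{A0}(1−X) = 0.3745 mol/dm³.
Both paths are first order in A, so the instantaneous fraction to R is constant: dC_R/d(−C_A) = k₁/(k₁+k₂) = 0.2935.
C_R = 0.2935·(C_{A0}−C_A) = 0.2935×1.336 = 0.392 mol/dm³.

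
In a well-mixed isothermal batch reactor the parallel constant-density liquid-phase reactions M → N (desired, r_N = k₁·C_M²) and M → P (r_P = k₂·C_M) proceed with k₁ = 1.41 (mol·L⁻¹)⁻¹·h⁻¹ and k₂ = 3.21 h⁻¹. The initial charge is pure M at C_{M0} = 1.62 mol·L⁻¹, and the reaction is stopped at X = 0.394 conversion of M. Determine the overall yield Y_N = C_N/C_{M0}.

0.143

C_M = C_{M0}(1−X) = 0.9817 mol·L⁻¹.
Along a PFR/batch, dC_P/dC_M = −r_P/(r_N+r_P) = −k₂/(k₂+k₁·C_M).
Integrating from C_{M0} to C_M: C_P = (3.21/1.41)·ln[(3.21+1.41·1.62)/(3.21+1.41·0.982)] = 2.277·ln(5.494/4.594) = 0.4073 mol·L⁻¹.
Then C_N = (C_{M0}−C_M) − C_P = 0.6383 − 0.4073 = 0.2310 mol·L⁻¹.
Y_N = C_N/C_{M0} = 0.2310/1.62 = 0.143.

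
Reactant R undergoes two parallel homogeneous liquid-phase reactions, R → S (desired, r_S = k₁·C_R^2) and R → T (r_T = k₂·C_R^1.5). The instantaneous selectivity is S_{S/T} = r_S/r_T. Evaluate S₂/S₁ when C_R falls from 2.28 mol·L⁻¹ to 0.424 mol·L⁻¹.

0.431

S_{S/T} = (k₁/k₂)·C_R^0.5, so S₂/S₁ = (C_{R,2}/C_{R,1})^0.5.
= (0.424/2.28)^0.5 = (0.1860)^0.5 = 0.431.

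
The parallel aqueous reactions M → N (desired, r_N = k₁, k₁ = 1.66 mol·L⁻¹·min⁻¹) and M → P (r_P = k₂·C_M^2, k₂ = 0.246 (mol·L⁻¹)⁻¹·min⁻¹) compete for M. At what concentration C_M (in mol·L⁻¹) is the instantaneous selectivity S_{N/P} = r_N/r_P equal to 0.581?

3.41 mol·L⁻¹

S_{N/P} = (k₁/k₂)·C_M^-2 ⇒ C_M = (S·k₂/k₁)^(-0.5).
= (0.581×0.246/1.66)^(-0.5) = (0.08610)^(-0.5) = 3.41 mol·L⁻¹.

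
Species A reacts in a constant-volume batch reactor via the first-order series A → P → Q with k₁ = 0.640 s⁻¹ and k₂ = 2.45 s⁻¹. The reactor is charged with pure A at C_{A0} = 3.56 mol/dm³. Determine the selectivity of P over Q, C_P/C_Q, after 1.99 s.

The intermediate concentration in a first-order A→B→C sequence is C_P = k₁C_{A0}(e^(−k₁t) − e^(−k₂t))/(k₂−k₁).
e^(−k₁t) = e^(−0.640×1.99) = e^(−1.274) = 0.2798; e^(−k₂t) = e^(−4.876) = 0.007631.
C_P = 0.640×3.56/(2.45−0.640) × (0.2798−0.007631) = 1.259×0.2722 = 0.3426 mol/dm³.
C_A = C_{A0}e^(−k₁t) = 0.9962 mol/dm³, so C_Q = C_{A0}−C_A−C_P = 2.221 mol/dm³; C_P/C_Q = 0.154.

0.154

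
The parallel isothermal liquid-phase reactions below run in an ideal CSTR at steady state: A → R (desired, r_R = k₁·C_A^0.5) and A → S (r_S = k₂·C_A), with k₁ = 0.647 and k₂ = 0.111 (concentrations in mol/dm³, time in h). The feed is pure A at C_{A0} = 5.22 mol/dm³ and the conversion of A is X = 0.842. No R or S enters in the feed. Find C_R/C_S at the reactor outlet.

6.42

Exit C_A = C_{A0}(1−X) = 5.22×0.158 = 0.8248 mol/dm³.
Rates in a CSTR are evaluated at the outlet concentration: r_R = 0.647×0.8248^0.5 = 0.5876, r_S = 0.111×0.8248 = 0.09155.
Overall selectivity = C_R/C_S = r_Rτ/(r_Sτ) = r_R/r_S = 6.42.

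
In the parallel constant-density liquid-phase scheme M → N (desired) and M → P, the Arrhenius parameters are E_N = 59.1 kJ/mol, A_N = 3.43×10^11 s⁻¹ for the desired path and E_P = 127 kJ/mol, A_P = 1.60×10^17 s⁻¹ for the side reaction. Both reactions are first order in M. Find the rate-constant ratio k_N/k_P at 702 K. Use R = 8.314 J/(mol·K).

0.242

Since both paths have the same order in M, the concentration cancels and S_{N/P} = k_N/k_P = (A_N/A_P)·exp[(E_P−E_N)/(RT)].
(E_P−E_N)/(RT) = (127−59.1)×10³/(8.314×702) = 67900/5836 = 11.63.
k_N/k_P = (3.43×10^11/1.60×10^17)·exp(11.63) = 2.144×10^-6 × 1.129×10^5 = 0.242.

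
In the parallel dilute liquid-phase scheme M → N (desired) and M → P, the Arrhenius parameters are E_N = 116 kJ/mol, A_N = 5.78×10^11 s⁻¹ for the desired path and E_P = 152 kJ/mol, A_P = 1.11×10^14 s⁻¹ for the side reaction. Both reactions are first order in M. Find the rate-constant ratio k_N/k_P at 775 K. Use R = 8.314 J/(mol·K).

1.39

k_N/k_P = (A_N/A_P)·exp[−(E_N−E_P)/(RT)] = (A_N/A_P)·exp[(E_P−E_N)/(RT)].
(E_P−E_N)/(RT) = (152−116)×10³/(8.314×775) = 36000/6443 = 5.587.
k_N/k_P = (5.78×10^11/1.11×10^14)·exp(5.587) = 0.005207 × 267.0 = 1.39.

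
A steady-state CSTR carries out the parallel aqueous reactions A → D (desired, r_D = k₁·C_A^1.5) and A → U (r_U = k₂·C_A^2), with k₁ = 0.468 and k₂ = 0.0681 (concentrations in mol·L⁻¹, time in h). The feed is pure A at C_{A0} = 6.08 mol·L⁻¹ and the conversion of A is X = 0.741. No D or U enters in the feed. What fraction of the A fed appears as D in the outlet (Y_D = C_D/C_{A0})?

0.627

Exit C_A = C_{A0}(1−X) = 6.08×0.259 = 1.575 mol·L⁻¹.
Rates in a CSTR are evaluated at the outlet concentration: r_D = 0.468×1.575^1.5 = 0.9248, r_U = 0.0681×1.575^2 = 0.1689.
Fraction of consumed A going to D: r_D/(r_D+r_U) = 0.8456.
C_D = 0.8456·C_{A0}·X = 0.8456×6.08×0.741 = 3.81 mol·L⁻¹; Y_D = C_D/C_{A0} = 0.627.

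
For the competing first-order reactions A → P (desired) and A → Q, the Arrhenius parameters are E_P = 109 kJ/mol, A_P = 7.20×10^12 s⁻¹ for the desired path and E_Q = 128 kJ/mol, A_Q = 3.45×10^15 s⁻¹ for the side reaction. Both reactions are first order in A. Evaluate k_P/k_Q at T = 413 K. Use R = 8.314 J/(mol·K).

k_P/k_Q = (A_P/A_Q)·exp[−(E_P−E_Q)/(RT)] = (A_P/A_Q)·exp[(E_Q−E_P)/(RT)].
(E_Q−E_P)/(RT) = (128−109)×10³/(8.314×413) = 19000/3434 = 5.533.
k_P/k_Q = (7.20×10^12/3.45×10^15)·exp(5.533) = 0.002087 × 253.0 = 0.528.

0.528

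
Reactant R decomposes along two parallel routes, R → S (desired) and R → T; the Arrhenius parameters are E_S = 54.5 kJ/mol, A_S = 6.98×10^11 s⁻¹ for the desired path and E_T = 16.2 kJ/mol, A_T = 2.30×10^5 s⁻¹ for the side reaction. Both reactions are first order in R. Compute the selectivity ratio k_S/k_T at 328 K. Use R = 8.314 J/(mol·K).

2.41

Since both paths have the same order in R, the concentration cancels and S_{S/T} = k_S/k_T = (A_S/A_T)·exp[(E_T−E_S)/(RT)].
(E_T−E_S)/(RT) = (16.2−54.5)×10³/(8.314×328) = -38300/2727 = -14.04.
k_S/k_T = (6.98×10^11/2.30×10^5)·exp(-14.04) = 3.035×10^6 × 7.951×10^-7 = 2.41.
Since E_S > E_T, raising the temperature improves selectivity toward S.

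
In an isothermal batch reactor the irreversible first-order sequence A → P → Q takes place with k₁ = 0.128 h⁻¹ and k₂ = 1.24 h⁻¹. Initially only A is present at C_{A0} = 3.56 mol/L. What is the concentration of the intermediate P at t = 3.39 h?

0.259 mol/L

Solving the coupled first-order balances gives C_P(t) = [k₁/(k₂−k₁)]·C_{A0}·(e^(−k₁t) − e^(−k₂t)).
e^(−k₁t) = e^(−0.128×3.39) = e^(−0.4339) = 0.6480; e^(−k₂t) = e^(−4.204) = 0.01494.
C_P = 0.128×3.56/(1.24−0.128) × (0.6480−0.01494) = 0.4098×0.6330 = 0.2594 mol/L.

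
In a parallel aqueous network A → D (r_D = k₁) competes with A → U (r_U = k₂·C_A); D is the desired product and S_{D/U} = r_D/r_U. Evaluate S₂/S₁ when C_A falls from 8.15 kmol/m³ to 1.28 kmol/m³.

6.37

S_{D/U} = (k₁/k₂)·C_A⁻¹, so S₂/S₁ = (C_{A,2}/C_{A,1})⁻¹.
= 8.15/1.28 = 6.37.
Selectivity toward D rises as C_A falls — low-concentration operation is favoured.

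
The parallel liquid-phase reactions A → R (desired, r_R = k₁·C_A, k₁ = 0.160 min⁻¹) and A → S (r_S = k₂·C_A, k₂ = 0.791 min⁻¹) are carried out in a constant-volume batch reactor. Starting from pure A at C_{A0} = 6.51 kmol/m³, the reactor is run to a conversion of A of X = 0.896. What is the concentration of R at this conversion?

C_A = C_{A0}(1−X) = 0.6770 kmol/m³.
Both paths are first order in A, so the instantaneous fraction to R is constant: dC_R/d(−C_A) = k₁/(k₁+k₂) = 0.1682.
C_R = 0.1682·(C_{A0}−C_A) = 0.1682×5.833 = 0.981 kmol/m³.

0.981 kmol/m³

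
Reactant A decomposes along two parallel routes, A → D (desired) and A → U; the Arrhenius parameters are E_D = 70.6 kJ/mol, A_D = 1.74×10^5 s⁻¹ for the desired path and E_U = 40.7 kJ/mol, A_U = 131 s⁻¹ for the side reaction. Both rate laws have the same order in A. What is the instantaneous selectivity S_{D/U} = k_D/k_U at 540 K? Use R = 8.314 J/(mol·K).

1.70

With equal orders, S_{D/U} = k_D/k_U = (A_D/A_U)·exp[(E_U−E_D)/(RT)].
(E_U−E_D)/(RT) = (40.7−70.6)×10³/(8.314×540) = -29900/4490 = -6.660.
k_D/k_U = (1.74×10^5/131)·exp(-6.660) = 1328 × 0.001281 = 1.70.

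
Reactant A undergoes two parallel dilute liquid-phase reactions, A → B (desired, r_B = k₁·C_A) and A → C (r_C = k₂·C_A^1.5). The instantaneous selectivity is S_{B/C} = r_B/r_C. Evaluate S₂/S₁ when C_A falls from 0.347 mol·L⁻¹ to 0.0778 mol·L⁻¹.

2.11

S_{B/C} = (k₁/k₂)·C_A^-0.5, so S₂/S₁ = (C_{A,2}/C_{A,1})^-0.5.
= (0.0778/0.347)^(-0.5) = (0.2242)^(-0.5) = 2.11.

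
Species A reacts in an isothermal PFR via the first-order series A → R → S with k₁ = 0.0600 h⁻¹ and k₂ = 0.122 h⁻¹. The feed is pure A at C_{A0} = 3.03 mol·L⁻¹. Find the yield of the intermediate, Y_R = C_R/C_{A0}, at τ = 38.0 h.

0.0896

Solving the coupled first-order balances gives C_R(τ) = [k₁/(k₂−k₁)]·C_{A0}·(e^(−k₁τ) − e^(−k₂τ)).
e^(−k₁τ) = e^(−0.0600×38.0) = e^(−2.280) = 0.1023; e^(−k₂τ) = e^(−4.636) = 0.009696.
C_R = 0.0600×3.03/(0.122−0.0600) × (0.1023−0.009696) = 2.932×0.09259 = 0.2715 mol·L⁻¹.
Y_R = C_R/C_{A0} = 0.2715/3.03 = 0.0896.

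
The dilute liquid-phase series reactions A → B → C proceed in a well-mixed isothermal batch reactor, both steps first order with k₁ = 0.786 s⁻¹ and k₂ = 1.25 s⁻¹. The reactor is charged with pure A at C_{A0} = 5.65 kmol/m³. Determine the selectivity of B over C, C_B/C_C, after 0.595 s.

2.18

Solving the coupled first-order balances gives C_B(t) = [k₁/(k₂−k₁)]·C_{A0}·(e^(−k₁t) − e^(−k₂t)).
e^(−k₁t) = e^(−0.786×0.595) = e^(−0.4677) = 0.6265; e^(−k₂t) = e^(−0.7437) = 0.4753.
C_B = 0.786×5.65/(1.25−0.786) × (0.6265−0.4753) = 9.571×0.1511 = 1.446 kmol/m³.
C_A = C_{A0}e^(−k₁t) = 3.540 kmol/m³, so C_C = C_{A0}−C_A−C_B = 0.6640 kmol/m³; C_B/C_C = 2.18.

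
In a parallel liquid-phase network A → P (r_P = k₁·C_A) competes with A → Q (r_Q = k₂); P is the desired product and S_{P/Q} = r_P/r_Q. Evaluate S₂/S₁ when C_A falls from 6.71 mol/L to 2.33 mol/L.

0.347

S_{P/Q} = (k₁/k₂)·C_A, so S₂/S₁ = (C_{A,2}/C_{A,1}).
= 2.33/6.71 = 0.347.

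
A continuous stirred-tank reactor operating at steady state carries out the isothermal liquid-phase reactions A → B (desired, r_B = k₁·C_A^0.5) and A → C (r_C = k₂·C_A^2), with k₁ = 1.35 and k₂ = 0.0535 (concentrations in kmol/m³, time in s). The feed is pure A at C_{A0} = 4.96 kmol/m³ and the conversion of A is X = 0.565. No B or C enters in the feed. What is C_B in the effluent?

Exit C_A = C_{A0}(1−X) = 4.96×0.435 = 2.158 kmol/m³.
Rates in a CSTR are evaluated at the outlet concentration: r_B = 1.35×2.158^0.5 = 1.983, r_C = 0.0535×2.158^2 = 0.2491.
Fraction of consumed A going to B: r_B/(r_B+r_C) = 0.8884.
C_B = 0.8884·C_{A0}·X = 0.8884×4.96×0.565 = 2.49 kmol/m³.

2.49 kmol/m³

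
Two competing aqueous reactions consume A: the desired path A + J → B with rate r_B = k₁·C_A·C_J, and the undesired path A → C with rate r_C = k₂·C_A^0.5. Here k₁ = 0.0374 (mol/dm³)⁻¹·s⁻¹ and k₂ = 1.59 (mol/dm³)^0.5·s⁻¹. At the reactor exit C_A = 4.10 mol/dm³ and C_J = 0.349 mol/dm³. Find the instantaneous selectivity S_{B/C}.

0.0166

S_{B/C} = r_B/r_C = (k₁·C_A·C_J)/(k₂·C_A^0.5) = (k₁/k₂)·C_A^0.5·C_J.
= (0.0374×4.100×0.3490) / (1.59×4.100^0.5) = 0.05352/3.220 = 0.0166.
Since the desired path is higher order in A, keeping C_A high (PFR or concentrated feed) favours B.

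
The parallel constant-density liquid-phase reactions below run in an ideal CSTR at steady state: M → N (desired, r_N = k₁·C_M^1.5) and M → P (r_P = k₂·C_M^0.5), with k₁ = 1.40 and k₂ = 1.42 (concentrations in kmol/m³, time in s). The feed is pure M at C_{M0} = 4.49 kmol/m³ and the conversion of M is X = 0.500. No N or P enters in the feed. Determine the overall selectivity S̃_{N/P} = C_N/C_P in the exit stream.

Exit C_M = C_{M0}(1−X) = 4.49×0.500 = 2.245 kmol/m³.
A CSTR operates uniformly at the exit composition, giving r_N = 4.709 and r_P = 2.128 (each k·C_M^n at C_M = 2.245).
Overall selectivity = C_N/C_P = r_Nτ/(r_Pτ) = r_N/r_P = 2.21.

2.21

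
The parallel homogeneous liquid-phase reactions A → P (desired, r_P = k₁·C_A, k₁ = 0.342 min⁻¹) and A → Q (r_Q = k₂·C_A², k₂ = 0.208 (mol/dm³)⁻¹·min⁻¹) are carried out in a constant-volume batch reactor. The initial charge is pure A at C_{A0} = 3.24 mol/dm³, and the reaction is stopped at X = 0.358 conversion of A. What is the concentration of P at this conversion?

C_A = C_{A0}(1−X) = 2.080 mol/dm³.
Along a PFR/batch, dC_P/dC_A = −r_P/(r_P+r_Q) = −k₁/(k₁+k₂·C_A).
Integrating from C_{A0} to C_A: C_P = (0.342/0.208)·ln[(0.342+0.208·3.24)/(0.342+0.208·2.08)] = 1.644·ln(1.016/0.7747) = 0.4458 mol/dm³.

0.446 mol/dm³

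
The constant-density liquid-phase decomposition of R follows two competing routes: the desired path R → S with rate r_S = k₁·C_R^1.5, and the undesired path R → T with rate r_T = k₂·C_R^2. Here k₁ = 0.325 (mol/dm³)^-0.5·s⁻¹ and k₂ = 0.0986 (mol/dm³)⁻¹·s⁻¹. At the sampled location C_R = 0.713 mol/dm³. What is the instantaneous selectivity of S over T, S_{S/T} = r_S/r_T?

S_{S/T} = r_S/r_T = (k₁·C_R^1.5)/(k₂·C_R^2) = (k₁/k₂)·C_R^-0.5.
= (0.325×0.7130^1.5) / (0.0986×0.7130^2) = 0.1957/0.05013 = 3.90.

3.90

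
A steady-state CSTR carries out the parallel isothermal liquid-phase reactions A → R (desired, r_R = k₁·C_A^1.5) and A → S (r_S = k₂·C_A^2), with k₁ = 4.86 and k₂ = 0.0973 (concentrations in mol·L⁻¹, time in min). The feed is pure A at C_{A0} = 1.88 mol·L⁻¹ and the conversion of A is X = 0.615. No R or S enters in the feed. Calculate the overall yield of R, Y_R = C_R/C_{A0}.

Exit C_A = C_{A0}(1−X) = 1.88×0.385 = 0.7238 mol·L⁻¹.
In a CSTR the entire volume is at exit conditions, so r_R = 4.86×0.7238^1.5 = 2.993 and r_S = 0.0973×0.7238^2 = 0.05097.
Fraction of consumed A going to R: r_R/(r_R+r_S) = 0.9833.
C_R = 0.9833·C_{A0}·X = 0.9833×1.88×0.615 = 1.14 mol·L⁻¹; Y_R = C_R/C_{A0} = 0.605.

0.605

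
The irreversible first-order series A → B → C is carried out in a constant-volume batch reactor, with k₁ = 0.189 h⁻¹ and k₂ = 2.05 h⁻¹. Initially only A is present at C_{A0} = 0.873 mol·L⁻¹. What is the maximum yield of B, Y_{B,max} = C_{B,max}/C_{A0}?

0.0724

For a first-order series the maximum intermediate yield is C_{B,max}/C_{A0} = (k₁/k₂)^[k₂/(k₂−k₁)].
= (0.189/2.05)^(2.05/(2.05−0.189)) = (0.09220)^(1.102) = 0.07237.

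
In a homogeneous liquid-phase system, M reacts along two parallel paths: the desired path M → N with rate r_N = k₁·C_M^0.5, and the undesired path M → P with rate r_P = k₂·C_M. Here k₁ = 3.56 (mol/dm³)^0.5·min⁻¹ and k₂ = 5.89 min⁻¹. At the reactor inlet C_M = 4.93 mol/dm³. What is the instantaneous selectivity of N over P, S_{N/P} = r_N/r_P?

S_{N/P} = r_N/r_P = (k₁·C_M^0.5)/(k₂·C_M) = (k₁/k₂)·C_M^-0.5.
= (3.56×4.930^0.5) / (5.89×4.930) = 7.904/29.04 = 0.272.
The undesired path is higher order in M, so low C_M (CSTR or dilute feed) favours N.

0.272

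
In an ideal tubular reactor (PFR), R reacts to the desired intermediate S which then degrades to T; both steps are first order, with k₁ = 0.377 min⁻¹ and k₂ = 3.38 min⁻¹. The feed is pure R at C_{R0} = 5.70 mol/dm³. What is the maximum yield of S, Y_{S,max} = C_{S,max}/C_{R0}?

For a first-order series the maximum intermediate yield is C_{S,max}/C_{R0} = (k₁/k₂)^[k₂/(k₂−k₁)].
= (0.377/3.38)^(3.38/(3.38−0.377)) = (0.1115)^(1.126) = 0.08469.

0.0847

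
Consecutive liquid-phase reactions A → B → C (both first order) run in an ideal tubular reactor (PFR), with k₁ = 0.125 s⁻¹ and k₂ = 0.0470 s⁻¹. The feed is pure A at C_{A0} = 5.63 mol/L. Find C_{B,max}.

3.12 mol/L

At the optimum, C_{B,max}/C_{A0} = (k₁/k₂)^[k₂/(k₂−k₁)].
= (0.125/0.0470)^(0.0470/(0.0470−0.125)) = (2.660)^(-0.6026) = 0.5547.
C_{B,max} = 0.5547×5.63 = 3.12 mol/L.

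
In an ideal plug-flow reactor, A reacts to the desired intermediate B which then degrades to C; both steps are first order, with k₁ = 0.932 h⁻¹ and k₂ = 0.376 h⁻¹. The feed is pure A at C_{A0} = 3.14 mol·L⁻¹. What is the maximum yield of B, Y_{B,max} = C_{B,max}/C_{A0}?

For a first-order series the maximum intermediate yield is C_{B,max}/C_{A0} = (k₁/k₂)^[k₂/(k₂−k₁)].
= (0.932/0.376)^(0.376/(0.376−0.932)) = (2.479)^(-0.6763) = 0.5413.

0.541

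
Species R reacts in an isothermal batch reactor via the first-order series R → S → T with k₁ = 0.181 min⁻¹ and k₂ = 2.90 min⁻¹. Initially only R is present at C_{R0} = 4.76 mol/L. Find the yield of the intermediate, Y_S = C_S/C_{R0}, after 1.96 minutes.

0.0465

The intermediate concentration in a first-order A→B→C sequence is C_S = k₁C_{R0}(e^(−k₁t) − e^(−k₂t))/(k₂−k₁).
e^(−k₁t) = e^(−0.181×1.96) = e^(−0.3548) = 0.7013; e^(−k₂t) = e^(−5.684) = 0.003400.
C_S = 0.181×4.76/(2.90−0.181) × (0.7013−0.003400) = 0.3169×0.6979 = 0.2212 mol/L.
Y_S = C_S/C_{R0} = 0.2212/4.76 = 0.0465.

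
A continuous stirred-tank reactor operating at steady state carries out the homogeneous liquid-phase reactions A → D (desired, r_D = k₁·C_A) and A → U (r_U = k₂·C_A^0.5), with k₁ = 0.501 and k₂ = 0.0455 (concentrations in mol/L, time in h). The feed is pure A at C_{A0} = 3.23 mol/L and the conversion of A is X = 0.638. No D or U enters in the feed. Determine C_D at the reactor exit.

Exit C_A = C_{A0}(1−X) = 3.23×0.362 = 1.169 mol/L.
Rates in a CSTR are evaluated at the outlet concentration: r_D = 0.501×1.169 = 0.5858, r_U = 0.0455×1.169^0.5 = 0.04920.
Fraction of consumed A going to D: r_D/(r_D+r_U) = 0.9225.
C_D = 0.9225·C_{A0}·X = 0.9225×3.23×0.638 = 1.90 mol/L.

1.90 mol/L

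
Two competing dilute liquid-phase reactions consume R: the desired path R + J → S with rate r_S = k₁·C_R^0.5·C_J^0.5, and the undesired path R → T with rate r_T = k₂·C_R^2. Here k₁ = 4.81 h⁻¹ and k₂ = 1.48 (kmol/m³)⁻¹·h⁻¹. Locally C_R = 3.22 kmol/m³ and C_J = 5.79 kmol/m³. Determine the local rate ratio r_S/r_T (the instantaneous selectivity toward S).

1.35

S_{S/T} = r_S/r_T = (k₁·C_R^0.5·C_J^0.5)/(k₂·C_R^2) = (k₁/k₂)·C_R^-1.5·C_J^0.5.
= (4.81×3.220^0.5×5.790^0.5) / (1.48×3.220^2) = 20.77/15.35 = 1.35.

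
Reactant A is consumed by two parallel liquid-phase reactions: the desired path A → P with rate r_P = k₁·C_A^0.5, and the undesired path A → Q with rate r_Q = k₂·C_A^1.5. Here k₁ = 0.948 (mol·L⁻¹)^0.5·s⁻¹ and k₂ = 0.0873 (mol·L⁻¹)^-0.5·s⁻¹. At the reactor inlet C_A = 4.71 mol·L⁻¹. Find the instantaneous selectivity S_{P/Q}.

S_{P/Q} = r_P/r_Q = (k₁·C_A^0.5)/(k₂·C_A^1.5) = (k₁/k₂)·C_A⁻¹.
= (0.948×4.710^0.5) / (0.0873×4.710^1.5) = 2.057/0.8924 = 2.31.
The undesired path is higher order in A, so low C_A (CSTR or dilute feed) favours P.

2.31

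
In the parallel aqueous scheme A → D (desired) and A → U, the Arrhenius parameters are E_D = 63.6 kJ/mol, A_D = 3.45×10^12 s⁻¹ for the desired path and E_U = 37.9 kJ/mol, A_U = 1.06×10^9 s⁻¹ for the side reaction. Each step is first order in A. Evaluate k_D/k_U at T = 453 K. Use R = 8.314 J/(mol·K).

3.54

Since both paths have the same order in A, the concentration cancels and S_{D/U} = k_D/k_U = (A_D/A_U)·exp[(E_U−E_D)/(RT)].
(E_U−E_D)/(RT) = (37.9−63.6)×10³/(8.314×453) = -25700/3766 = -6.824.
k_D/k_U = (3.45×10^12/1.06×10^9)·exp(-6.824) = 3255 × 0.001088 = 3.54.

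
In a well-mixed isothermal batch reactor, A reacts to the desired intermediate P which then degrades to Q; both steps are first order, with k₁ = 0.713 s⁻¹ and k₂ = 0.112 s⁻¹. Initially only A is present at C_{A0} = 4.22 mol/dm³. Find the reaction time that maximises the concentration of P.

3.08 s

For first-order series the maximum of C_P occurs at t_opt = ln(k₂/k₁)/(k₂−k₁).
= ln(0.112/0.713)/(0.112−0.713) = ln(0.1571)/-0.6010 = -1.851/-0.6010 = 3.08 s.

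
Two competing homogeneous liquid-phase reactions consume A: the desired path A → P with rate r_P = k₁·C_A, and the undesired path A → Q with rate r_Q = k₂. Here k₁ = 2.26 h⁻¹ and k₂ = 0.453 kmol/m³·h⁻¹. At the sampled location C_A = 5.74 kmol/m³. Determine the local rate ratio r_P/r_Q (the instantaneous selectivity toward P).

28.6

S_{P/Q} = r_P/r_Q = (k₁·C_A)/(k₂) = (k₁/k₂)·C_A.
= (2.26×5.740) / (0.453) = 12.97/0.4530 = 28.6.
Since the desired path is higher order in A, keeping C_A high (PFR or concentrated feed) favours P.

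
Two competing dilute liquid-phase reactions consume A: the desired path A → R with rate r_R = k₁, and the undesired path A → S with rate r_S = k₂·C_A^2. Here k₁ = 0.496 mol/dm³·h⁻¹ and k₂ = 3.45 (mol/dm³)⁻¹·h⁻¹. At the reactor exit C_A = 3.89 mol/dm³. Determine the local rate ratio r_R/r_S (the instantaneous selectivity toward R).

0.00950

S_{R/S} = r_R/r_S = (k₁)/(k₂·C_A^2) = (k₁/k₂)·C_A^-2.
= (0.496) / (3.45×3.890^2) = 0.4960/52.21 = 0.00950.
The undesired path is higher order in A, so low C_A (CSTR or dilute feed) favours R.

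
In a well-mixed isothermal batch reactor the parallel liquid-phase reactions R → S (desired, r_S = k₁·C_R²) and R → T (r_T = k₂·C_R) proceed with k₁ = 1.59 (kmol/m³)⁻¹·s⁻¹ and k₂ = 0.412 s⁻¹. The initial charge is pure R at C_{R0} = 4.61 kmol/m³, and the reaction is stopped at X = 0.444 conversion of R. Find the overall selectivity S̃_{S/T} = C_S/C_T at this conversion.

C_R = C_{R0}(1−X) = 2.563 kmol/m³.
Along a PFR/batch, dC_T/dC_R = −r_T/(r_S+r_T) = −k₂/(k₂+k₁·C_R).
Integrating from C_{R0} to C_R: C_T = (0.412/1.59)·ln[(0.412+1.59·4.61)/(0.412+1.59·2.56)] = 0.2591·ln(7.742/4.487) = 0.1413 kmol/m³.
Then C_S = (C_{R0}−C_R) − C_T = 2.047 − 0.1413 = 1.906 kmol/m³.
S̃_{S/T} = C_S/C_T = 1.906/0.1413 = 13.5.

13.5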